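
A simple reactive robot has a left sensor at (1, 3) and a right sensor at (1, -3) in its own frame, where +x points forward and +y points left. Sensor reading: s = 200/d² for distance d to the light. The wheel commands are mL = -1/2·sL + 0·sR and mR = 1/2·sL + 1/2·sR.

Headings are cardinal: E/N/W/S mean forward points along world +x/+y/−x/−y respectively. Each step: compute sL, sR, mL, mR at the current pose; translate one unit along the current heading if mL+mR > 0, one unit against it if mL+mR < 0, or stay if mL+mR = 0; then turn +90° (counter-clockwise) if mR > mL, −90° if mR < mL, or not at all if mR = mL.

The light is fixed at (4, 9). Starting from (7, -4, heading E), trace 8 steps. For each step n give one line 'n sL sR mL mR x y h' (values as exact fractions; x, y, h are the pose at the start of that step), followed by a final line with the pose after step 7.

n=0: pose=(7,-4,E); sL=50/29, sR=25/34; mL=-25/29, mR=2425/1972; mL+mR=25/68 → advance +1; mR−mL=4125/1972 → turn +1·90°
n=1: pose=(8,-4,N); sL=40/29, sR=200/193; mL=-20/29, mR=6760/5597; mL+mR=100/193 → advance +1; mR−mL=10620/5597 → turn +1·90°
n=2: pose=(8,-3,W); sL=100/117, sR=20/9; mL=-50/117, mR=20/13; mL+mR=10/9 → advance +1; mR−mL=230/117 → turn +1·90°
n=3: pose=(7,-3,S); sL=40/41, sR=200/169; mL=-20/41, mR=7480/6929; mL+mR=100/169 → advance +1; mR−mL=10860/6929 → turn +1·90°
n=4: pose=(7,-4,E); sL=50/29, sR=25/34; mL=-25/29, mR=2425/1972; mL+mR=25/68 → advance +1; mR−mL=4125/1972 → turn +1·90°
n=5: pose=(8,-4,N); sL=40/29, sR=200/193; mL=-20/29, mR=6760/5597; mL+mR=100/193 → advance +1; mR−mL=10620/5597 → turn +1·90°
n=6: pose=(8,-3,W); sL=100/117, sR=20/9; mL=-50/117, mR=20/13; mL+mR=10/9 → advance +1; mR−mL=230/117 → turn +1·90°
n=7: pose=(7,-3,S); sL=40/41, sR=200/169; mL=-20/41, mR=7480/6929; mL+mR=100/169 → advance +1; mR−mL=10860/6929 → turn +1·90°

0 50/29 25/34 -25/29 2425/1972 7 -4 E
1 40/29 200/193 -20/29 6760/5597 8 -4 N
2 100/117 20/9 -50/117 20/13 8 -3 W
3 40/41 200/169 -20/41 7480/6929 7 -3 S
4 50/29 25/34 -25/29 2425/1972 7 -4 E
5 40/29 200/193 -20/29 6760/5597 8 -4 N
6 100/117 20/9 -50/117 20/13 8 -3 W
7 40/41 200/169 -20/41 7480/6929 7 -3 S
final 7 -4 E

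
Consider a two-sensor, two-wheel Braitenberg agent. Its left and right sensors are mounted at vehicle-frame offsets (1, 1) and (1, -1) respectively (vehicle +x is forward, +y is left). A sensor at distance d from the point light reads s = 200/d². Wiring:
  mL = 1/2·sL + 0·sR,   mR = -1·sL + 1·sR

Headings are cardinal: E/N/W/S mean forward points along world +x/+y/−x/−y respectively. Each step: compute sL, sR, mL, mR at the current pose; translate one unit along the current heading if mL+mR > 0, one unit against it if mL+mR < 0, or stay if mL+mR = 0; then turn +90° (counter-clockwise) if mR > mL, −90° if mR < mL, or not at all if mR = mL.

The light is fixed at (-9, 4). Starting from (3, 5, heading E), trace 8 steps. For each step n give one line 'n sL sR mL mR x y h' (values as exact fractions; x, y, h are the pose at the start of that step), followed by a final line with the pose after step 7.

0 200/173 200/169 100/173 800/29237 3 5 E
1 50/49 25/18 25/49 325/882 4 5 S
2 40/29 40/29 20/29 0 4 4 W
3 100/61 20/17 50/61 -480/1037 3 4 N
4 200/173 200/169 100/173 800/29237 3 5 E
5 50/49 25/18 25/49 325/882 4 5 S
6 40/29 40/29 20/29 0 4 4 W
7 100/61 20/17 50/61 -480/1037 3 4 N
final 3 5 E

n=0: pose=(3,5,E); sL=200/173, sR=200/169; mL=100/173, mR=800/29237; mL+mR=17700/29237 → advance +1; mR−mL=-16100/29237 → turn -1·90°
n=1: pose=(4,5,S); sL=50/49, sR=25/18; mL=25/49, mR=325/882; mL+mR=775/882 → advance +1; mR−mL=-125/882 → turn -1·90°
n=2: pose=(4,4,W); sL=40/29, sR=40/29; mL=20/29, mR=0; mL+mR=20/29 → advance +1; mR−mL=-20/29 → turn -1·90°
n=3: pose=(3,4,N); sL=100/61, sR=20/17; mL=50/61, mR=-480/1037; mL+mR=370/1037 → advance +1; mR−mL=-1330/1037 → turn -1·90°
n=4: pose=(3,5,E); sL=200/173, sR=200/169; mL=100/173, mR=800/29237; mL+mR=17700/29237 → advance +1; mR−mL=-16100/29237 → turn -1·90°
n=5: pose=(4,5,S); sL=50/49, sR=25/18; mL=25/49, mR=325/882; mL+mR=775/882 → advance +1; mR−mL=-125/882 → turn -1·90°
n=6: pose=(4,4,W); sL=40/29, sR=40/29; mL=20/29, mR=0; mL+mR=20/29 → advance +1; mR−mL=-20/29 → turn -1·90°
n=7: pose=(3,4,N); sL=100/61, sR=20/17; mL=50/61, mR=-480/1037; mL+mR=370/1037 → advance +1; mR−mL=-1330/1037 → turn -1·90°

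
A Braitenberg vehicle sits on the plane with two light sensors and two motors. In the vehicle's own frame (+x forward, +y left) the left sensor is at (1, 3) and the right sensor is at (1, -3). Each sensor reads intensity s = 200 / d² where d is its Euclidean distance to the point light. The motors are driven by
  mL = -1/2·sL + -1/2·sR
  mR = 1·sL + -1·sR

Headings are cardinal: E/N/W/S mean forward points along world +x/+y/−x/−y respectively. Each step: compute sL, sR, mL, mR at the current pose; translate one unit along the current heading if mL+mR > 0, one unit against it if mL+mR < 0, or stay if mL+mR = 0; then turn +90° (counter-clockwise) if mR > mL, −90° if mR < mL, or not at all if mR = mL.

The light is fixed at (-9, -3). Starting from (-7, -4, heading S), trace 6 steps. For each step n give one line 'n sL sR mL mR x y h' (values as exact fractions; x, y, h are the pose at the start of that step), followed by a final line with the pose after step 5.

0 200/29 40 -680/29 -960/29 -7 -4 S
1 20 20 -20 0 -7 -3 W
2 200/37 200 -3800/37 -7200/37 -6 -3 S
3 25 10 -35/2 15 -6 -2 W
4 200/49 200 -5000/49 -9600/49 -5 -2 S
5 20 100/17 -220/17 240/17 -5 -1 W
final -6 -1 S

n=0: pose=(-7,-4,S); sL=200/29, sR=40; mL=-680/29, mR=-960/29; mL+mR=-1640/29 → advance -1; mR−mL=-280/29 → turn -1·90°
n=1: pose=(-7,-3,W); sL=20, sR=20; mL=-20, mR=0; mL+mR=-20 → advance -1; mR−mL=20 → turn +1·90°
n=2: pose=(-6,-3,S); sL=200/37, sR=200; mL=-3800/37, mR=-7200/37; mL+mR=-11000/37 → advance -1; mR−mL=-3400/37 → turn -1·90°
n=3: pose=(-6,-2,W); sL=25, sR=10; mL=-35/2, mR=15; mL+mR=-5/2 → advance -1; mR−mL=65/2 → turn +1·90°
n=4: pose=(-5,-2,S); sL=200/49, sR=200; mL=-5000/49, mR=-9600/49; mL+mR=-14600/49 → advance -1; mR−mL=-4600/49 → turn -1·90°
n=5: pose=(-5,-1,W); sL=20, sR=100/17; mL=-220/17, mR=240/17; mL+mR=20/17 → advance +1; mR−mL=460/17 → turn +1·90°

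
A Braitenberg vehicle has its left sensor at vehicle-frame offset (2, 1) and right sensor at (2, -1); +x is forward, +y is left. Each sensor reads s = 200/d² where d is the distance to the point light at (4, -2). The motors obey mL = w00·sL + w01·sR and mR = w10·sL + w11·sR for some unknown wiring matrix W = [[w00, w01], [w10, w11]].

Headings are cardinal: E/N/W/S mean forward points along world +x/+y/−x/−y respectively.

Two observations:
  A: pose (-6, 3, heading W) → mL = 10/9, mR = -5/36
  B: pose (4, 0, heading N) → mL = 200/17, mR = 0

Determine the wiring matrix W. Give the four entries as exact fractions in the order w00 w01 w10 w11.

0 1 -1 1

obs A: pose=(-6,3,W) → sL=5/4, sR=10/9, mL=10/9, mR=-5/36
obs B: pose=(4,0,N) → sL=200/17, sR=200/17, mL=200/17, mR=0
sensor matrix S = [[5/4, 10/9], [200/17, 200/17]]; det S = 250/153
solve [mL_A; mL_B] = S·[w00; w01] and [mR_A; mR_B] = S·[w10; w11]:
  w00 = 0, w01 = 1, w10 = -1, w11 = 1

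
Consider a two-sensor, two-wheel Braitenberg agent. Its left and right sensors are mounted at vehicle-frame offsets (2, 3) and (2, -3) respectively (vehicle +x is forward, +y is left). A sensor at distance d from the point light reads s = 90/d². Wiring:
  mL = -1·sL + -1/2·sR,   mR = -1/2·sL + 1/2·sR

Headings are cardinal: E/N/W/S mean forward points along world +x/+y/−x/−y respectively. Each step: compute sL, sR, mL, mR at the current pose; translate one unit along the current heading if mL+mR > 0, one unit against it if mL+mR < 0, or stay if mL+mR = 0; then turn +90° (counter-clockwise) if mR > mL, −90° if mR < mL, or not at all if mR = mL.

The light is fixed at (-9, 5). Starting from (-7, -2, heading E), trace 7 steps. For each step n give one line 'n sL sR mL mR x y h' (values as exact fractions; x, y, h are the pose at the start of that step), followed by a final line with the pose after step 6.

0 45/16 45/58 -1485/464 -945/928 -7 -2 E
1 90/29 90/41 -4995/1189 -540/1189 -8 -2 N
2 45/61 45/13 -3915/1586 1080/793 -8 -3 W
3 18/25 90/101 -2943/2525 216/2525 -7 -3 S
4 45/16 45/58 -1485/464 -945/928 -7 -2 E
5 90/29 90/41 -4995/1189 -540/1189 -8 -2 N
6 45/61 45/13 -3915/1586 1080/793 -8 -3 W
final -7 -3 S

n=0: pose=(-7,-2,E); sL=45/16, sR=45/58; mL=-1485/464, mR=-945/928; mL+mR=-135/32 → advance -1; mR−mL=2025/928 → turn +1·90°
n=1: pose=(-8,-2,N); sL=90/29, sR=90/41; mL=-4995/1189, mR=-540/1189; mL+mR=-135/29 → advance -1; mR−mL=4455/1189 → turn +1·90°
n=2: pose=(-8,-3,W); sL=45/61, sR=45/13; mL=-3915/1586, mR=1080/793; mL+mR=-135/122 → advance -1; mR−mL=6075/1586 → turn +1·90°
n=3: pose=(-7,-3,S); sL=18/25, sR=90/101; mL=-2943/2525, mR=216/2525; mL+mR=-27/25 → advance -1; mR−mL=3159/2525 → turn +1·90°
n=4: pose=(-7,-2,E); sL=45/16, sR=45/58; mL=-1485/464, mR=-945/928; mL+mR=-135/32 → advance -1; mR−mL=2025/928 → turn +1·90°
n=5: pose=(-8,-2,N); sL=90/29, sR=90/41; mL=-4995/1189, mR=-540/1189; mL+mR=-135/29 → advance -1; mR−mL=4455/1189 → turn +1·90°
n=6: pose=(-8,-3,W); sL=45/61, sR=45/13; mL=-3915/1586, mR=1080/793; mL+mR=-135/122 → advance -1; mR−mL=6075/1586 → turn +1·90°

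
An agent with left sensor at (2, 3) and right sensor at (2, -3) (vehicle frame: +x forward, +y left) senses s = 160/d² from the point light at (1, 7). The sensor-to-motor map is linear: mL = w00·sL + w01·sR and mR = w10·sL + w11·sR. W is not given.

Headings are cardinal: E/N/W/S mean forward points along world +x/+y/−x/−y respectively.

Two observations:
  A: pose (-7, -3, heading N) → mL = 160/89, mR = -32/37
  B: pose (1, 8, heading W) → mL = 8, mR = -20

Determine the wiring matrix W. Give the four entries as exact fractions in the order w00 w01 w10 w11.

obs A: pose=(-7,-3,N) → sL=32/37, sR=160/89, mL=160/89, mR=-32/37
obs B: pose=(1,8,W) → sL=20, sR=8, mL=8, mR=-20
sensor matrix S = [[32/37, 160/89], [20, 8]]; det S = -95616/3293
solve [mL_A; mL_B] = S·[w00; w01] and [mR_A; mR_B] = S·[w10; w11]:
  w00 = 0, w01 = 1, w10 = -1, w11 = 0

0 1 -1 0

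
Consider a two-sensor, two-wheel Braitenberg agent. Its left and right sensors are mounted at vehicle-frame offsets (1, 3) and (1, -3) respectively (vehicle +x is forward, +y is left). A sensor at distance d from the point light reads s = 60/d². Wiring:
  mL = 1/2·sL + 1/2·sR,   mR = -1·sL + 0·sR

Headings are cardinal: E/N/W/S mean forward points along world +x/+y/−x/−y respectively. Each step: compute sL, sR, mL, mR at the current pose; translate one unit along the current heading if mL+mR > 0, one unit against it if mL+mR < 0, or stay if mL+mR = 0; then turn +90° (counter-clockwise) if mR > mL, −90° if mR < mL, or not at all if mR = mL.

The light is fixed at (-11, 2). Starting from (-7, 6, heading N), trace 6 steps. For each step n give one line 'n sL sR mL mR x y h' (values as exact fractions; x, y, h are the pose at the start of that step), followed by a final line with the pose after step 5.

n=0: pose=(-7,6,N); sL=30/13, sR=30/37; mL=750/481, mR=-30/13; mL+mR=-360/481 → advance -1; mR−mL=-1860/481 → turn -1·90°
n=1: pose=(-7,5,E); sL=60/61, sR=12/5; mL=516/305, mR=-60/61; mL+mR=216/305 → advance +1; mR−mL=-816/305 → turn -1·90°
n=2: pose=(-6,5,S); sL=15/17, sR=15/2; mL=285/68, mR=-15/17; mL+mR=225/68 → advance +1; mR−mL=-345/68 → turn -1·90°
n=3: pose=(-6,4,W); sL=60/17, sR=60/41; mL=1740/697, mR=-60/17; mL+mR=-720/697 → advance -1; mR−mL=-4200/697 → turn -1·90°
n=4: pose=(-5,4,N); sL=10/3, sR=2/3; mL=2, mR=-10/3; mL+mR=-4/3 → advance -1; mR−mL=-16/3 → turn -1·90°
n=5: pose=(-5,3,E); sL=12/13, sR=60/53; mL=708/689, mR=-12/13; mL+mR=72/689 → advance +1; mR−mL=-1344/689 → turn -1·90°

0 30/13 30/37 750/481 -30/13 -7 6 N
1 60/61 12/5 516/305 -60/61 -7 5 E
2 15/17 15/2 285/68 -15/17 -6 5 S
3 60/17 60/41 1740/697 -60/17 -6 4 W
4 10/3 2/3 2 -10/3 -5 4 N
5 12/13 60/53 708/689 -12/13 -5 3 E
final -4 3 S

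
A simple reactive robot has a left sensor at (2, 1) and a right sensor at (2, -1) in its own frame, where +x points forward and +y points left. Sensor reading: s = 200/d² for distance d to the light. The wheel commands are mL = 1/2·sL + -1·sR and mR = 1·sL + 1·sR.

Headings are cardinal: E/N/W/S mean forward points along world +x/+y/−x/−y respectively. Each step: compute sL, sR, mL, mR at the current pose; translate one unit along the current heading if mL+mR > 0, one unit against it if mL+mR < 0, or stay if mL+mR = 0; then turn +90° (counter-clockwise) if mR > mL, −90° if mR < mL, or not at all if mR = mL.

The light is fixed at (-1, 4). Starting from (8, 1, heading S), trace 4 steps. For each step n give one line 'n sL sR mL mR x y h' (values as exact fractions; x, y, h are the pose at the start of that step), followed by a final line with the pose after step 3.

0 8/5 200/89 -644/445 1712/445 8 1 S
1 20/13 100/73 -570/949 2760/949 8 0 E
2 40/17 8/5 -36/85 336/85 9 0 N
3 5/2 50/17 -115/68 185/34 9 1 W
final 8 1 S

n=0: pose=(8,1,S); sL=8/5, sR=200/89; mL=-644/445, mR=1712/445; mL+mR=12/5 → advance +1; mR−mL=2356/445 → turn +1·90°
n=1: pose=(8,0,E); sL=20/13, sR=100/73; mL=-570/949, mR=2760/949; mL+mR=30/13 → advance +1; mR−mL=3330/949 → turn +1·90°
n=2: pose=(9,0,N); sL=40/17, sR=8/5; mL=-36/85, mR=336/85; mL+mR=60/17 → advance +1; mR−mL=372/85 → turn +1·90°
n=3: pose=(9,1,W); sL=5/2, sR=50/17; mL=-115/68, mR=185/34; mL+mR=15/4 → advance +1; mR−mL=485/68 → turn +1·90°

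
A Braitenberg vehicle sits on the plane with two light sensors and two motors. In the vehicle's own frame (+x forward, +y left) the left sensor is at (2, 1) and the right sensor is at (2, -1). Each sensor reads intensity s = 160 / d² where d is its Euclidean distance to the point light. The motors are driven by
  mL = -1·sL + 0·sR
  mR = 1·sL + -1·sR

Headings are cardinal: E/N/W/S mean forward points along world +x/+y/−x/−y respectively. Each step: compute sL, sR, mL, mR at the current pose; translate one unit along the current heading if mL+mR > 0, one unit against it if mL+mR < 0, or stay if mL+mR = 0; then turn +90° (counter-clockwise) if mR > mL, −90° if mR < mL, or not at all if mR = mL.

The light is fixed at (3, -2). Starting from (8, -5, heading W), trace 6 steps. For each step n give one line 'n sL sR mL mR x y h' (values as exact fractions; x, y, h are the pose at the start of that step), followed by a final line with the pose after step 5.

n=0: pose=(8,-5,W); sL=32/5, sR=160/13; mL=-32/5, mR=-384/65; mL+mR=-160/13 → advance -1; mR−mL=32/65 → turn +1·90°
n=1: pose=(9,-5,S); sL=80/37, sR=16/5; mL=-80/37, mR=-192/185; mL+mR=-16/5 → advance -1; mR−mL=208/185 → turn +1·90°
n=2: pose=(9,-4,E); sL=32/13, sR=160/73; mL=-32/13, mR=256/949; mL+mR=-160/73 → advance -1; mR−mL=2592/949 → turn +1·90°
n=3: pose=(8,-4,N); sL=10, sR=40/9; mL=-10, mR=50/9; mL+mR=-40/9 → advance -1; mR−mL=140/9 → turn +1·90°
n=4: pose=(8,-5,W); sL=32/5, sR=160/13; mL=-32/5, mR=-384/65; mL+mR=-160/13 → advance -1; mR−mL=32/65 → turn +1·90°
n=5: pose=(9,-5,S); sL=80/37, sR=16/5; mL=-80/37, mR=-192/185; mL+mR=-16/5 → advance -1; mR−mL=208/185 → turn +1·90°

0 32/5 160/13 -32/5 -384/65 8 -5 W
1 80/37 16/5 -80/37 -192/185 9 -5 S
2 32/13 160/73 -32/13 256/949 9 -4 E
3 10 40/9 -10 50/9 8 -4 N
4 32/5 160/13 -32/5 -384/65 8 -5 W
5 80/37 16/5 -80/37 -192/185 9 -5 S
final 9 -4 E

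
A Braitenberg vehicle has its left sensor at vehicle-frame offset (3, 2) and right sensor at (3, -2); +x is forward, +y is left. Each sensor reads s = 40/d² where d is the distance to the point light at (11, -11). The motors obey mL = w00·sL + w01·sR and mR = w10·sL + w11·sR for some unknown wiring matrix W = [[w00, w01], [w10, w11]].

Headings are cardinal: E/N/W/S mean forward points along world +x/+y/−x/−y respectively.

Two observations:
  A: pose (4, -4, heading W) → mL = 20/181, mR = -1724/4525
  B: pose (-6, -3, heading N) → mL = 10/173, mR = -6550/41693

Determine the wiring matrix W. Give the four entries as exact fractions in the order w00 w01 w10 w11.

obs A: pose=(4,-4,W) → sL=8/25, sR=40/181, mL=20/181, mR=-1724/4525
obs B: pose=(-6,-3,N) → sL=20/241, sR=20/173, mL=10/173, mR=-6550/41693
sensor matrix S = [[8/25, 40/181], [20/241, 20/173]]; det S = 703872/37732165
solve [mL_A; mL_B] = S·[w00; w01] and [mR_A; mR_B] = S·[w10; w11]:
  w00 = 0, w01 = 1/2, w10 = -1/2, w11 = -1

0 1/2 -1/2 -1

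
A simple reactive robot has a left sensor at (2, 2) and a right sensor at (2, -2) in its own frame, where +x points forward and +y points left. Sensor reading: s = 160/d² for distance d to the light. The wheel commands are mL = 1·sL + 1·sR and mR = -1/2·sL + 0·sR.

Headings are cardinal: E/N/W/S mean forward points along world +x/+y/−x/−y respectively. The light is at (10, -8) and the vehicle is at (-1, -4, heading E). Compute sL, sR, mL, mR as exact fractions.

left sensor world pos  = (1, -2); dL² = 117
right sensor world pos = (1, -6); dR² = 85
sL = 160/117 = 160/117
sR = 160/85 = 32/17
mL = 1·sL + 1·sR = 6464/1989
mR = -1/2·sL + 0·sR = -80/117

160/117 32/17 6464/1989 -80/117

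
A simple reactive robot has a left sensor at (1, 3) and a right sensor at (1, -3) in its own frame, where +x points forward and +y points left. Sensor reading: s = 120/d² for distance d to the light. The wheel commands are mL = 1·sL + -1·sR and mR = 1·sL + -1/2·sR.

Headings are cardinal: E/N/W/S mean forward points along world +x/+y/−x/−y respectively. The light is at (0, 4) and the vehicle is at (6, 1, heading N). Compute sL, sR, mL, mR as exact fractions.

left sensor world pos  = (3, 2); dL² = 13
right sensor world pos = (9, 2); dR² = 85
sL = 120/13 = 120/13
sR = 120/85 = 24/17
mL = 1·sL + -1·sR = 1728/221
mR = 1·sL + -1/2·sR = 1884/221

120/13 24/17 1728/221 1884/221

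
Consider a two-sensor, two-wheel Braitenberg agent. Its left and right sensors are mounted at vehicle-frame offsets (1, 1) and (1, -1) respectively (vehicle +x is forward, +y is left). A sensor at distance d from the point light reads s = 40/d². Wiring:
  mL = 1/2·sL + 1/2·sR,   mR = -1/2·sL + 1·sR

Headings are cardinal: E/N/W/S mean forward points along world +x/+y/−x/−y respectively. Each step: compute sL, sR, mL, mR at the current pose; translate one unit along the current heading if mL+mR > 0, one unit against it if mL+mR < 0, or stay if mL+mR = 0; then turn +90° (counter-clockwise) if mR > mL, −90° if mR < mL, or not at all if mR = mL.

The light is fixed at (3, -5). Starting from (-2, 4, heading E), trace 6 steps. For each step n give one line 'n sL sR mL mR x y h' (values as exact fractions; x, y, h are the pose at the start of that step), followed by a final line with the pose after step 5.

0 10/29 1/2 49/116 19/58 -2 4 E
1 40/73 40/89 3240/6497 1140/6497 -1 4 S
2 20/37 20/53 900/1961 210/1961 -1 3 W
3 40/117 40/97 4280/11349 2740/11349 -2 3 N
4 10/29 1/2 49/116 19/58 -2 4 E
5 40/73 40/89 3240/6497 1140/6497 -1 4 S
final -1 3 W

n=0: pose=(-2,4,E); sL=10/29, sR=1/2; mL=49/116, mR=19/58; mL+mR=3/4 → advance +1; mR−mL=-11/116 → turn -1·90°
n=1: pose=(-1,4,S); sL=40/73, sR=40/89; mL=3240/6497, mR=1140/6497; mL+mR=60/89 → advance +1; mR−mL=-2100/6497 → turn -1·90°
n=2: pose=(-1,3,W); sL=20/37, sR=20/53; mL=900/1961, mR=210/1961; mL+mR=30/53 → advance +1; mR−mL=-690/1961 → turn -1·90°
n=3: pose=(-2,3,N); sL=40/117, sR=40/97; mL=4280/11349, mR=2740/11349; mL+mR=60/97 → advance +1; mR−mL=-1540/11349 → turn -1·90°
n=4: pose=(-2,4,E); sL=10/29, sR=1/2; mL=49/116, mR=19/58; mL+mR=3/4 → advance +1; mR−mL=-11/116 → turn -1·90°
n=5: pose=(-1,4,S); sL=40/73, sR=40/89; mL=3240/6497, mR=1140/6497; mL+mR=60/89 → advance +1; mR−mL=-2100/6497 → turn -1·90°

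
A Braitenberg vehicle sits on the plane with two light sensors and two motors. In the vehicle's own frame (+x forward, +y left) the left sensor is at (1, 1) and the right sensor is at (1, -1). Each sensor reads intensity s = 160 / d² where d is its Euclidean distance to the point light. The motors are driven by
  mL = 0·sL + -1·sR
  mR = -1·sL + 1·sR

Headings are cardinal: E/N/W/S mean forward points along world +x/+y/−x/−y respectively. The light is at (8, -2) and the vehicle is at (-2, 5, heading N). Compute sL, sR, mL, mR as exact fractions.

left sensor world pos  = (-3, 6); dL² = 185
right sensor world pos = (-1, 6); dR² = 145
sL = 160/185 = 32/37
sR = 160/145 = 32/29
mL = 0·sL + -1·sR = -32/29
mR = -1·sL + 1·sR = 256/1073

32/37 32/29 -32/29 256/1073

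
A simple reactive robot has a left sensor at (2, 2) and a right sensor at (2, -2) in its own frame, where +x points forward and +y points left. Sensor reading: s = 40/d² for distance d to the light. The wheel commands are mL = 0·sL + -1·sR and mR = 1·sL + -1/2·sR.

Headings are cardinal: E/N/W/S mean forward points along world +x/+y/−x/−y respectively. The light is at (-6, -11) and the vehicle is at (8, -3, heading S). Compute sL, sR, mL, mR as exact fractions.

10/73 2/9 -2/9 17/657

left sensor world pos  = (10, -5); dL² = 292
right sensor world pos = (6, -5); dR² = 180
sL = 40/292 = 10/73
sR = 40/180 = 2/9
mL = 0·sL + -1·sR = -2/9
mR = 1·sL + -1/2·sR = 17/657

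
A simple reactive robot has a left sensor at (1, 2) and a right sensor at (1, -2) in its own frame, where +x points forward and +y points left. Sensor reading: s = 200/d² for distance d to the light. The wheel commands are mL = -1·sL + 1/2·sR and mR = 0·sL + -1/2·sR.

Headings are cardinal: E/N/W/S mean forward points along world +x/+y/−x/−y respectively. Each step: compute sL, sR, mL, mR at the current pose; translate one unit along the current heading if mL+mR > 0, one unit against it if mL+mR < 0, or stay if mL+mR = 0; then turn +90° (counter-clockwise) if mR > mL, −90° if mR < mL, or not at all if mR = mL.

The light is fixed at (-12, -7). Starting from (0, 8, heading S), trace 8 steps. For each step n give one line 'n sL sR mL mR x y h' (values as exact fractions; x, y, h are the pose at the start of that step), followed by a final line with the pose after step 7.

n=0: pose=(0,8,S); sL=25/49, sR=25/37; mL=-625/3626, mR=-25/74; mL+mR=-25/49 → advance -1; mR−mL=-300/1813 → turn -1·90°
n=1: pose=(0,9,W); sL=200/317, sR=40/89; mL=-11460/28213, mR=-20/89; mL+mR=-200/317 → advance -1; mR−mL=5120/28213 → turn +1·90°
n=2: pose=(1,9,S); sL=4/9, sR=100/173; mL=-242/1557, mR=-50/173; mL+mR=-4/9 → advance -1; mR−mL=-208/1557 → turn -1·90°
n=3: pose=(1,10,W); sL=200/369, sR=40/101; mL=-12820/37269, mR=-20/101; mL+mR=-200/369 → advance -1; mR−mL=5440/37269 → turn +1·90°
n=4: pose=(2,10,S); sL=25/64, sR=1/2; mL=-9/64, mR=-1/4; mL+mR=-25/64 → advance -1; mR−mL=-7/64 → turn -1·90°
n=5: pose=(2,11,W); sL=8/17, sR=200/569; mL=-2852/9673, mR=-100/569; mL+mR=-8/17 → advance -1; mR−mL=1152/9673 → turn +1·90°
n=6: pose=(3,11,S); sL=100/289, sR=100/229; mL=-8450/66181, mR=-50/229; mL+mR=-100/289 → advance -1; mR−mL=-6000/66181 → turn -1·90°
n=7: pose=(3,12,W); sL=40/97, sR=200/637; mL=-15780/61789, mR=-100/637; mL+mR=-40/97 → advance -1; mR−mL=6080/61789 → turn +1·90°

0 25/49 25/37 -625/3626 -25/74 0 8 S
1 200/317 40/89 -11460/28213 -20/89 0 9 W
2 4/9 100/173 -242/1557 -50/173 1 9 S
3 200/369 40/101 -12820/37269 -20/101 1 10 W
4 25/64 1/2 -9/64 -1/4 2 10 S
5 8/17 200/569 -2852/9673 -100/569 2 11 W
6 100/289 100/229 -8450/66181 -50/229 3 11 S
7 40/97 200/637 -15780/61789 -100/637 3 12 W
final 4 12 S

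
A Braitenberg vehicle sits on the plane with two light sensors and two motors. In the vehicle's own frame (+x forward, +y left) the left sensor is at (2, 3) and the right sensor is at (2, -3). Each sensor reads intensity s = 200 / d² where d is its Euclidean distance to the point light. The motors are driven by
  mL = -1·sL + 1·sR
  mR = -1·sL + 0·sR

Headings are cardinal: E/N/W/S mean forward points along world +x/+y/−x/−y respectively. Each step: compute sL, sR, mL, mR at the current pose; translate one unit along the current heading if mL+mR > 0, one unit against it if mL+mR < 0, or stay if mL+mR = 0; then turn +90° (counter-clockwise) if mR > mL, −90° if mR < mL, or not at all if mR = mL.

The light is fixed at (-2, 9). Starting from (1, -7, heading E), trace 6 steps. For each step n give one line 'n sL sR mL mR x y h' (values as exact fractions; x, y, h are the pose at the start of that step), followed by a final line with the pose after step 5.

n=0: pose=(1,-7,E); sL=100/97, sR=100/193; mL=-9600/18721, mR=-100/97; mL+mR=-28900/18721 → advance -1; mR−mL=-100/193 → turn -1·90°
n=1: pose=(0,-7,S); sL=200/349, sR=8/13; mL=192/4537, mR=-200/349; mL+mR=-2408/4537 → advance -1; mR−mL=-8/13 → turn -1·90°
n=2: pose=(0,-6,W); sL=50/81, sR=25/18; mL=125/162, mR=-50/81; mL+mR=25/162 → advance +1; mR−mL=-25/18 → turn -1·90°
n=3: pose=(-1,-6,N); sL=200/173, sR=40/37; mL=-480/6401, mR=-200/173; mL+mR=-7880/6401 → advance -1; mR−mL=-40/37 → turn -1·90°
n=4: pose=(-1,-7,E); sL=100/89, sR=20/37; mL=-1920/3293, mR=-100/89; mL+mR=-5620/3293 → advance -1; mR−mL=-20/37 → turn -1·90°
n=5: pose=(-2,-7,S); sL=200/333, sR=200/333; mL=0, mR=-200/333; mL+mR=-200/333 → advance -1; mR−mL=-200/333 → turn -1·90°

0 100/97 100/193 -9600/18721 -100/97 1 -7 E
1 200/349 8/13 192/4537 -200/349 0 -7 S
2 50/81 25/18 125/162 -50/81 0 -6 W
3 200/173 40/37 -480/6401 -200/173 -1 -6 N
4 100/89 20/37 -1920/3293 -100/89 -1 -7 E
5 200/333 200/333 0 -200/333 -2 -7 S
final -2 -6 W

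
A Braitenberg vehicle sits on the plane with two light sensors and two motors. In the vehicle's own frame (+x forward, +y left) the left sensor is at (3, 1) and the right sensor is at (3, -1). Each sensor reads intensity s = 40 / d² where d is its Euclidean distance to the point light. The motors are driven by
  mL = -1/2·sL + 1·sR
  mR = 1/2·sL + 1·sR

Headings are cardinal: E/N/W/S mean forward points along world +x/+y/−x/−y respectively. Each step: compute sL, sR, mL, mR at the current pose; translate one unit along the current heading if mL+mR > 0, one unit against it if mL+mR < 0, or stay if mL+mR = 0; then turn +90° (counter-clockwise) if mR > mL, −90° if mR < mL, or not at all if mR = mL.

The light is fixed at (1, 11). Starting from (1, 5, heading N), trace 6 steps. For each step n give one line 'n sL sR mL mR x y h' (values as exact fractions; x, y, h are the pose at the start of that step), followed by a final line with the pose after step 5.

n=0: pose=(1,5,N); sL=4, sR=4; mL=2, mR=6; mL+mR=8 → advance +1; mR−mL=4 → turn +1·90°
n=1: pose=(1,6,W); sL=8/9, sR=8/5; mL=52/45, mR=92/45; mL+mR=16/5 → advance +1; mR−mL=8/9 → turn +1·90°
n=2: pose=(0,6,S); sL=5/8, sR=10/17; mL=75/272, mR=245/272; mL+mR=20/17 → advance +1; mR−mL=5/8 → turn +1·90°
n=3: pose=(0,5,E); sL=40/29, sR=40/53; mL=100/1537, mR=2220/1537; mL+mR=80/53 → advance +1; mR−mL=40/29 → turn +1·90°
n=4: pose=(1,5,N); sL=4, sR=4; mL=2, mR=6; mL+mR=8 → advance +1; mR−mL=4 → turn +1·90°
n=5: pose=(1,6,W); sL=8/9, sR=8/5; mL=52/45, mR=92/45; mL+mR=16/5 → advance +1; mR−mL=8/9 → turn +1·90°

0 4 4 2 6 1 5 N
1 8/9 8/5 52/45 92/45 1 6 W
2 5/8 10/17 75/272 245/272 0 6 S
3 40/29 40/53 100/1537 2220/1537 0 5 E
4 4 4 2 6 1 5 N
5 8/9 8/5 52/45 92/45 1 6 W
final 0 6 S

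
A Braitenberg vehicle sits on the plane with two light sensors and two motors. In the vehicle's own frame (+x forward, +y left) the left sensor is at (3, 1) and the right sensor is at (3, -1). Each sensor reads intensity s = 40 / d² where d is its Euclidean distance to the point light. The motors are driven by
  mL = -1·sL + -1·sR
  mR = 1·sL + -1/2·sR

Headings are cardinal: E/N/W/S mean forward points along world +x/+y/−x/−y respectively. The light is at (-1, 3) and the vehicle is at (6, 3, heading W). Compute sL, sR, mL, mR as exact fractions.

left sensor world pos  = (3, 2); dL² = 17
right sensor world pos = (3, 4); dR² = 17
sL = 40/17 = 40/17
sR = 40/17 = 40/17
mL = -1·sL + -1·sR = -80/17
mR = 1·sL + -1/2·sR = 20/17

40/17 40/17 -80/17 20/17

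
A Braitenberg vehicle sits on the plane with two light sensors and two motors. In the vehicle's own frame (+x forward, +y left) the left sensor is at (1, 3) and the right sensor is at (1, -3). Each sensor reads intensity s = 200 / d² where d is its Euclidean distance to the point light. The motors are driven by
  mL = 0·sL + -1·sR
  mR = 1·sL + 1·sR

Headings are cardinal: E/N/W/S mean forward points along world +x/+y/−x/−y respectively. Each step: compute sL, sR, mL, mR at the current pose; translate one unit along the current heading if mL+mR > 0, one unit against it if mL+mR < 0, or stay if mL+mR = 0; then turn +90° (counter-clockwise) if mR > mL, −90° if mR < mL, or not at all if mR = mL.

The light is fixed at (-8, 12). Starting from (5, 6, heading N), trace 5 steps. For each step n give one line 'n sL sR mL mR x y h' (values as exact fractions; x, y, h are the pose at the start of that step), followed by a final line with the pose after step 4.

0 8/5 200/281 -200/281 3248/1405 5 6 N
1 25/26 50/37 -50/37 2225/962 5 7 W
2 200/261 200/117 -200/117 2800/1131 4 7 S
3 100/89 4/5 -4/5 856/445 4 6 E
4 8/5 200/281 -200/281 3248/1405 5 6 N
final 5 7 W

n=0: pose=(5,6,N); sL=8/5, sR=200/281; mL=-200/281, mR=3248/1405; mL+mR=8/5 → advance +1; mR−mL=4248/1405 → turn +1·90°
n=1: pose=(5,7,W); sL=25/26, sR=50/37; mL=-50/37, mR=2225/962; mL+mR=25/26 → advance +1; mR−mL=3525/962 → turn +1·90°
n=2: pose=(4,7,S); sL=200/261, sR=200/117; mL=-200/117, mR=2800/1131; mL+mR=200/261 → advance +1; mR−mL=14200/3393 → turn +1·90°
n=3: pose=(4,6,E); sL=100/89, sR=4/5; mL=-4/5, mR=856/445; mL+mR=100/89 → advance +1; mR−mL=1212/445 → turn +1·90°
n=4: pose=(5,6,N); sL=8/5, sR=200/281; mL=-200/281, mR=3248/1405; mL+mR=8/5 → advance +1; mR−mL=4248/1405 → turn +1·90°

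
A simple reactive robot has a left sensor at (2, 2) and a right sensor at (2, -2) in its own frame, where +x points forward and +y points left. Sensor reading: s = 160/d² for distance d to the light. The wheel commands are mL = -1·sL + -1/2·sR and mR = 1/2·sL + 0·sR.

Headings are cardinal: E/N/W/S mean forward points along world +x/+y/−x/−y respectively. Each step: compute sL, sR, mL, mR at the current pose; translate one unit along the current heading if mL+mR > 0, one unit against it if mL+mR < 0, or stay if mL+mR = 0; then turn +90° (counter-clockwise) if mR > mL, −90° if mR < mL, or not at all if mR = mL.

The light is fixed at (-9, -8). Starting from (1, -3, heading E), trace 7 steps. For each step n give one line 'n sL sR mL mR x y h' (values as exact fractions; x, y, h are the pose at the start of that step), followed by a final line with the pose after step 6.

0 160/193 160/153 -39920/29529 80/193 1 -3 E
1 80/49 16/17 -1752/833 40/49 0 -3 N
2 160/53 32/17 -3568/901 80/53 0 -4 W
3 40/37 40/17 -1420/629 20/37 1 -4 S
4 160/193 160/153 -39920/29529 80/193 1 -3 E
5 80/49 16/17 -1752/833 40/49 0 -3 N
6 160/53 32/17 -3568/901 80/53 0 -4 W
final 1 -4 S

n=0: pose=(1,-3,E); sL=160/193, sR=160/153; mL=-39920/29529, mR=80/193; mL+mR=-27680/29529 → advance -1; mR−mL=52160/29529 → turn +1·90°
n=1: pose=(0,-3,N); sL=80/49, sR=16/17; mL=-1752/833, mR=40/49; mL+mR=-1072/833 → advance -1; mR−mL=2432/833 → turn +1·90°
n=2: pose=(0,-4,W); sL=160/53, sR=32/17; mL=-3568/901, mR=80/53; mL+mR=-2208/901 → advance -1; mR−mL=4928/901 → turn +1·90°
n=3: pose=(1,-4,S); sL=40/37, sR=40/17; mL=-1420/629, mR=20/37; mL+mR=-1080/629 → advance -1; mR−mL=1760/629 → turn +1·90°
n=4: pose=(1,-3,E); sL=160/193, sR=160/153; mL=-39920/29529, mR=80/193; mL+mR=-27680/29529 → advance -1; mR−mL=52160/29529 → turn +1·90°
n=5: pose=(0,-3,N); sL=80/49, sR=16/17; mL=-1752/833, mR=40/49; mL+mR=-1072/833 → advance -1; mR−mL=2432/833 → turn +1·90°
n=6: pose=(0,-4,W); sL=160/53, sR=32/17; mL=-3568/901, mR=80/53; mL+mR=-2208/901 → advance -1; mR−mL=4928/901 → turn +1·90°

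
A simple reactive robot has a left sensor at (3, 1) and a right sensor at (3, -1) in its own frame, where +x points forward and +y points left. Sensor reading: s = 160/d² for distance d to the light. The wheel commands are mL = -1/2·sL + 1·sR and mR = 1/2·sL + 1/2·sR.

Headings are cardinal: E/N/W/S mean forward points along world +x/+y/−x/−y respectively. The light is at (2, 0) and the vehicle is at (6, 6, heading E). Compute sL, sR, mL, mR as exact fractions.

left sensor world pos  = (9, 7); dL² = 98
right sensor world pos = (9, 5); dR² = 74
sL = 160/98 = 80/49
sR = 160/74 = 80/37
mL = -1/2·sL + 1·sR = 2440/1813
mR = 1/2·sL + 1/2·sR = 3440/1813

80/49 80/37 2440/1813 3440/1813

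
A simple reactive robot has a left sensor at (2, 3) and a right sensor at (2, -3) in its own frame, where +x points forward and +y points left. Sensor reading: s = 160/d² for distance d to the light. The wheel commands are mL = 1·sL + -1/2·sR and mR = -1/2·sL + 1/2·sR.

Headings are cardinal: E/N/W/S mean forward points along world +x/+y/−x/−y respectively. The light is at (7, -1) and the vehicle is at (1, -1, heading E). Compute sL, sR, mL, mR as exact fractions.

32/5 32/5 16/5 0

left sensor world pos  = (3, 2); dL² = 25
right sensor world pos = (3, -4); dR² = 25
sL = 160/25 = 32/5
sR = 160/25 = 32/5
mL = 1·sL + -1/2·sR = 16/5
mR = -1/2·sL + 1/2·sR = 0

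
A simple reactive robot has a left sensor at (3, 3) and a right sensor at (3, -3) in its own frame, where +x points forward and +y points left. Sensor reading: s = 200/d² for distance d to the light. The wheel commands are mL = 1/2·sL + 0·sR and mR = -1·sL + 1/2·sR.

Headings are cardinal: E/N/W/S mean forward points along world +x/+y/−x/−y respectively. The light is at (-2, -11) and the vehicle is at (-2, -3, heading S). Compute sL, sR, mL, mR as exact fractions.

left sensor world pos  = (1, -6); dL² = 34
right sensor world pos = (-5, -6); dR² = 34
sL = 200/34 = 100/17
sR = 200/34 = 100/17
mL = 1/2·sL + 0·sR = 50/17
mR = -1·sL + 1/2·sR = -50/17

100/17 100/17 50/17 -50/17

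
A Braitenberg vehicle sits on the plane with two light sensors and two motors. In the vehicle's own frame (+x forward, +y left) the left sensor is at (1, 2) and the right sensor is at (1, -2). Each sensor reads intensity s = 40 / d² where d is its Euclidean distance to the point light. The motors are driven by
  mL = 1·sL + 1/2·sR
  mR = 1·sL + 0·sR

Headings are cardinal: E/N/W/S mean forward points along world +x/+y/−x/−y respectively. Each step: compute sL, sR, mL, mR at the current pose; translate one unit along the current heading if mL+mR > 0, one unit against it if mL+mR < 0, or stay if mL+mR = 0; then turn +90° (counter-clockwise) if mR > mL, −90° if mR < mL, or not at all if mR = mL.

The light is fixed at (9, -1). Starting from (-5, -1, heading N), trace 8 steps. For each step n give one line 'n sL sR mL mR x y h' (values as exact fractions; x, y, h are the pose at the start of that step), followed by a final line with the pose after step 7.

n=0: pose=(-5,-1,N); sL=40/257, sR=8/29; mL=2188/7453, mR=40/257; mL+mR=3348/7453 → advance +1; mR−mL=-4/29 → turn -1·90°
n=1: pose=(-5,0,E); sL=20/89, sR=4/17; mL=518/1513, mR=20/89; mL+mR=858/1513 → advance +1; mR−mL=-2/17 → turn -1·90°
n=2: pose=(-4,0,S); sL=40/121, sR=8/45; mL=2284/5445, mR=40/121; mL+mR=4084/5445 → advance +1; mR−mL=-4/45 → turn -1·90°
n=3: pose=(-4,-1,W); sL=1/5, sR=1/5; mL=3/10, mR=1/5; mL+mR=1/2 → advance +1; mR−mL=-1/10 → turn -1·90°
n=4: pose=(-5,-1,N); sL=40/257, sR=8/29; mL=2188/7453, mR=40/257; mL+mR=3348/7453 → advance +1; mR−mL=-4/29 → turn -1·90°
n=5: pose=(-5,0,E); sL=20/89, sR=4/17; mL=518/1513, mR=20/89; mL+mR=858/1513 → advance +1; mR−mL=-2/17 → turn -1·90°
n=6: pose=(-4,0,S); sL=40/121, sR=8/45; mL=2284/5445, mR=40/121; mL+mR=4084/5445 → advance +1; mR−mL=-4/45 → turn -1·90°
n=7: pose=(-4,-1,W); sL=1/5, sR=1/5; mL=3/10, mR=1/5; mL+mR=1/2 → advance +1; mR−mL=-1/10 → turn -1·90°

0 40/257 8/29 2188/7453 40/257 -5 -1 N
1 20/89 4/17 518/1513 20/89 -5 0 E
2 40/121 8/45 2284/5445 40/121 -4 0 S
3 1/5 1/5 3/10 1/5 -4 -1 W
4 40/257 8/29 2188/7453 40/257 -5 -1 N
5 20/89 4/17 518/1513 20/89 -5 0 E
6 40/121 8/45 2284/5445 40/121 -4 0 S
7 1/5 1/5 3/10 1/5 -4 -1 W
final -5 -1 N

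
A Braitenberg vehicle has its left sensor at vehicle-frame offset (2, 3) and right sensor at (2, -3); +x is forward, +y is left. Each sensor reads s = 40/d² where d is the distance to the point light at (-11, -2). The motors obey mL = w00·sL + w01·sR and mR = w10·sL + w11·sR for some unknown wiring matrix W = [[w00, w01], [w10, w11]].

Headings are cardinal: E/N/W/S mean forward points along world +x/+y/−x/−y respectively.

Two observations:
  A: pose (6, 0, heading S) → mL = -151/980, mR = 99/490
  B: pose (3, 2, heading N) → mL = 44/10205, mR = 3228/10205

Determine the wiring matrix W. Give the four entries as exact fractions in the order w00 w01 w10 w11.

obs A: pose=(6,0,S) → sL=1/10, sR=10/49, mL=-151/980, mR=99/490
obs B: pose=(3,2,N) → sL=40/157, sR=8/65, mL=44/10205, mR=3228/10205
sensor matrix S = [[1/10, 10/49], [40/157, 8/65]]; det S = -99228/2500225
solve [mL_A; mL_B] = S·[w00; w01] and [mR_A; mR_B] = S·[w10; w11]:
  w00 = 1/2, w01 = -1, w10 = 1, w11 = 1/2

1/2 -1 1 1/2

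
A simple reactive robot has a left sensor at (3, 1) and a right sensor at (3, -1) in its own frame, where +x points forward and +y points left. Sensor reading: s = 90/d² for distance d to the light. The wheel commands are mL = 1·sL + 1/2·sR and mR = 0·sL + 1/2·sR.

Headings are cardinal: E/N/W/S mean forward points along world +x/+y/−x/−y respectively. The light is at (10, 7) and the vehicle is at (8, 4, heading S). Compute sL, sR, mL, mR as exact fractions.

left sensor world pos  = (9, 1); dL² = 37
right sensor world pos = (7, 1); dR² = 45
sL = 90/37 = 90/37
sR = 90/45 = 2
mL = 1·sL + 1/2·sR = 127/37
mR = 0·sL + 1/2·sR = 1

90/37 2 127/37 1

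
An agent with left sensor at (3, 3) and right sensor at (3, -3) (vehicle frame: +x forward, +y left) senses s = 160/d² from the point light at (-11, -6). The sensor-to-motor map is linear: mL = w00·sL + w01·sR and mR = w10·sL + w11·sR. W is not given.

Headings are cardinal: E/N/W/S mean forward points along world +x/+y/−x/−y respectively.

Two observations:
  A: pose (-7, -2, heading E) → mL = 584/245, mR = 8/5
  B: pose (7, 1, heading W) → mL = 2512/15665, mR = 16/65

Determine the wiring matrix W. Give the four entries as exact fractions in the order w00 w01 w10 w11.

obs A: pose=(-7,-2,E) → sL=80/49, sR=16/5, mL=584/245, mR=8/5
obs B: pose=(7,1,W) → sL=160/241, sR=32/65, mL=2512/15665, mR=16/65
sensor matrix S = [[80/49, 16/5], [160/241, 32/65]]; det S = -202752/153517
solve [mL_A; mL_B] = S·[w00; w01] and [mR_A; mR_B] = S·[w10; w11]:
  w00 = -1/2, w01 = 1, w10 = 0, w11 = 1/2

-1/2 1 0 1/2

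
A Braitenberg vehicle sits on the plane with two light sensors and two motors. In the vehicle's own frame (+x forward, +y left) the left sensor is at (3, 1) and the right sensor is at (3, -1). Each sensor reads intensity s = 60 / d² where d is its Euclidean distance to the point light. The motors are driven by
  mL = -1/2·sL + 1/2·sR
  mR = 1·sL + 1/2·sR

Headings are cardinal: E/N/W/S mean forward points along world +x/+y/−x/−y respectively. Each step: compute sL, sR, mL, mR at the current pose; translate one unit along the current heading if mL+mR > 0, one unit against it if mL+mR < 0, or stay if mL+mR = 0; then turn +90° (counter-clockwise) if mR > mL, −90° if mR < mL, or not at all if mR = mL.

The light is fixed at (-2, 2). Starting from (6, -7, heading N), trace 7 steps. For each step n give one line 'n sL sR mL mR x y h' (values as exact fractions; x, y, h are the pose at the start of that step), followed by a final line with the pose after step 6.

n=0: pose=(6,-7,N); sL=12/17, sR=20/39; mL=-64/663, mR=638/663; mL+mR=574/663 → advance +1; mR−mL=18/17 → turn +1·90°
n=1: pose=(6,-6,W); sL=30/53, sR=30/37; mL=240/1961, mR=1905/1961; mL+mR=2145/1961 → advance +1; mR−mL=45/53 → turn +1·90°
n=2: pose=(5,-6,S); sL=12/37, sR=60/157; mL=168/5809, mR=2994/5809; mL+mR=3162/5809 → advance +1; mR−mL=18/37 → turn +1·90°
n=3: pose=(5,-7,E); sL=15/41, sR=3/10; mL=-27/820, mR=423/820; mL+mR=99/205 → advance +1; mR−mL=45/82 → turn +1·90°
n=4: pose=(6,-7,N); sL=12/17, sR=20/39; mL=-64/663, mR=638/663; mL+mR=574/663 → advance +1; mR−mL=18/17 → turn +1·90°
n=5: pose=(6,-6,W); sL=30/53, sR=30/37; mL=240/1961, mR=1905/1961; mL+mR=2145/1961 → advance +1; mR−mL=45/53 → turn +1·90°
n=6: pose=(5,-6,S); sL=12/37, sR=60/157; mL=168/5809, mR=2994/5809; mL+mR=3162/5809 → advance +1; mR−mL=18/37 → turn +1·90°

0 12/17 20/39 -64/663 638/663 6 -7 N
1 30/53 30/37 240/1961 1905/1961 6 -6 W
2 12/37 60/157 168/5809 2994/5809 5 -6 S
3 15/41 3/10 -27/820 423/820 5 -7 E
4 12/17 20/39 -64/663 638/663 6 -7 N
5 30/53 30/37 240/1961 1905/1961 6 -6 W
6 12/37 60/157 168/5809 2994/5809 5 -6 S
final 5 -7 E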